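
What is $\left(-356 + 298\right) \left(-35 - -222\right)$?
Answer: $-10846$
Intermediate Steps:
$\left(-356 + 298\right) \left(-35 - -222\right) = - 58 \left(-35 + \left(-13 + 235\right)\right) = - 58 \left(-35 + 222\right) = \left(-58\right) 187 = -10846$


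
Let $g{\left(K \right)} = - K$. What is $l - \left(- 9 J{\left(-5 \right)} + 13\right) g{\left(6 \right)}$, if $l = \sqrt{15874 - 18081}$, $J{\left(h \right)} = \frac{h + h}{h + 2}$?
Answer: $-102 + i \sqrt{2207} \approx -102.0 + 46.979 i$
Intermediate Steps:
$J{\left(h \right)} = \frac{2 h}{2 + h}$
$l = i \sqrt{2207}$ ($l = \sqrt{-2207} = i \sqrt{2207} \approx 46.979 i$)
$l - \left(- 9 J{\left(-5 \right)} + 13\right) g{\left(6 \right)} = i \sqrt{2207} - \left(- 9 \cdot 2 \left(-5\right) \frac{1}{2 - 5} + 13\right) \left(\left(-1\right) 6\right) = i \sqrt{2207} - \left(- 9 \cdot 2 \left(-5\right) \frac{1}{-3} + 13\right) \left(-6\right) = i \sqrt{2207} - \left(- 9 \cdot 2 \left(-5\right) \left(- \frac{1}{3}\right) + 13\right) \left(-6\right) = i \sqrt{2207} - \left(\left(-9\right) \frac{10}{3} + 13\right) \left(-6\right) = i \sqrt{2207} - \left(-30 + 13\right) \left(-6\right) = i \sqrt{2207} - \left(-17\right) \left(-6\right) = i \sqrt{2207} - 102 = -102 + i \sqrt{2207}$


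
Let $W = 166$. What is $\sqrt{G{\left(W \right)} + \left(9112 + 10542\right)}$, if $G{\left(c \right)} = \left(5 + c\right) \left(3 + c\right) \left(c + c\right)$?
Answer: $\sqrt{9614122} \approx 3100.7$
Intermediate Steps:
$G{\left(c \right)} = 2 c \left(3 + c\right) \left(5 + c\right)$ ($G{\left(c \right)} = \left(5 + c\right) \left(3 + c\right) 2 c = \left(5 + c\right) 2 c \left(3 + c\right) = 2 c \left(3 + c\right) \left(5 + c\right)$)
$\sqrt{G{\left(W \right)} + \left(9112 + 10542\right)} = \sqrt{2 \cdot 166 \left(15 + 166^{2} + 8 \cdot 166\right) + \left(9112 + 10542\right)} = \sqrt{2 \cdot 166 \left(15 + 27556 + 1328\right) + 19654} = \sqrt{2 \cdot 166 \cdot 28899 + 19654} = \sqrt{9594468 + 19654} = \sqrt{9614122}$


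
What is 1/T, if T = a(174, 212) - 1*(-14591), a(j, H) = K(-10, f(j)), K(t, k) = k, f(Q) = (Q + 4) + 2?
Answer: 1/14771 ≈ 6.7700e-5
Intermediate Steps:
f(Q) = 6 + Q (f(Q) = (4 + Q) + 2 = 6 + Q)
a(j, H) = 6 + j
T = 14771 (T = (6 + 174) - 1*(-14591) = 180 + 14591 = 14771)
1/T = 1/14771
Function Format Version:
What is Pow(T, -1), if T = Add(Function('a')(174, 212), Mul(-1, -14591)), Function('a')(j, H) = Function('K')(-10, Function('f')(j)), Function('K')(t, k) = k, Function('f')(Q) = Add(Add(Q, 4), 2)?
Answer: Rational(1, 14771) ≈ 6.7700e-5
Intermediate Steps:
Function('f')(Q) = Add(6, Q) (Function('f')(Q) = Add(Add(4, Q), 2) = Add(6, Q))
Function('a')(j, H) = Add(6, j)
T = 14771 (T = Add(Add(6, 174), Mul(-1, -14591)) = Add(180, 14591) = 14771)
Pow(T, -1) = Pow(14771, -1) = Rational(1, 14771)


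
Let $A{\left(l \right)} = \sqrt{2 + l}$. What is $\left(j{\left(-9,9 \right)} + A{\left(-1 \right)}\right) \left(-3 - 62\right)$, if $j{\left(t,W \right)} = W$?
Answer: $-650$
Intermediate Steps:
$\left(j{\left(-9,9 \right)} + A{\left(-1 \right)}\right) \left(-3 - 62\right) = \left(9 + \sqrt{2 - 1}\right) \left(-3 - 62\right) = \left(9 + \sqrt{1}\right) \left(-65\right) = \left(9 + 1\right) \left(-65\right) = 10 \left(-65\right) = -650$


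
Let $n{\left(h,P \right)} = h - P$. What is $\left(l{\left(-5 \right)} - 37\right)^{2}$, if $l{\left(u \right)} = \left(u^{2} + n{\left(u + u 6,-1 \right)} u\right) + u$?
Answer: $23409$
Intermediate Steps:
$l{\left(u \right)} = u + u^{2} + u \left(1 + 7 u\right)$ ($l{\left(u \right)} = \left(u^{2} + \left(\left(u + u 6\right) - -1\right) u\right) + u = \left(u^{2} + \left(\left(u + 6 u\right) + 1\right) u\right) + u = \left(u^{2} + \left(7 u + 1\right) u\right) + u = \left(u^{2} + \left(1 + 7 u\right) u\right) + u = \left(u^{2} + u \left(1 + 7 u\right)\right) + u = u + u^{2} + u \left(1 + 7 u\right)$)
$\left(l{\left(-5 \right)} - 37\right)^{2} = \left(2 \left(-5\right) \left(1 + 4 \left(-5\right)\right) - 37\right)^{2} = \left(2 \left(-5\right) \left(1 - 20\right) - 37\right)^{2} = \left(2 \left(-5\right) \left(-19\right) - 37\right)^{2} = \left(190 - 37\right)^{2} = 153^{2} = 23409$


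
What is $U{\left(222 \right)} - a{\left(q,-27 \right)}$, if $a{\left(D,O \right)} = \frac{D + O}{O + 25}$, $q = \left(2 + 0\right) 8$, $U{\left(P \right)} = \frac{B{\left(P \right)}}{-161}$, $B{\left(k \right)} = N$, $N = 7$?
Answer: $- \frac{255}{46} \approx -5.5435$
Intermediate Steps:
$B{\left(k \right)} = 7$
$U{\left(P \right)} = - \frac{1}{23}$ ($U{\left(P \right)} = \frac{7}{-161} = 7 \left(- \frac{1}{161}\right) = - \frac{1}{23}$)
$q = 16$ ($q = 2 \cdot 8 = 16$)
$a{\left(D,O \right)} = \frac{D + O}{25 + O}$
$U{\left(222 \right)} - a{\left(q,-27 \right)} = - \frac{1}{23} - \frac{16 - 27}{25 - 27} = - \frac{1}{23} - \frac{1}{-2} \left(-11\right) = - \frac{1}{23} - \left(- \frac{1}{2}\right) \left(-11\right) = - \frac{1}{23} - \frac{11}{2} = - \frac{255}{46}$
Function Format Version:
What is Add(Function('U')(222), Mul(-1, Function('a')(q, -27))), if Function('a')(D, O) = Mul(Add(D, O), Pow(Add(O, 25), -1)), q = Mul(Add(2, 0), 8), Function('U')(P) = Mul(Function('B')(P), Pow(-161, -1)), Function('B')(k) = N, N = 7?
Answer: Rational(-255, 46) ≈ -5.5435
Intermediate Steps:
Function('B')(k) = 7
Function('U')(P) = Rational(-1, 23) (Function('U')(P) = Mul(7, Pow(-161, -1)) = Mul(7, Rational(-1, 161)) = Rational(-1, 23))
q = 16 (q = Mul(2, 8) = 16)
Function('a')(D, O) = Mul(Pow(Add(25, O), -1), Add(D, O)) (Function('a')(D, O) = Mul(Add(D, O), Pow(Add(25, O), -1)) = Mul(Pow(Add(25, O), -1), Add(D, O)))
Add(Function('U')(222), Mul(-1, Function('a')(q, -27))) = Add(Rational(-1, 23), Mul(-1, Mul(Pow(Add(25, -27), -1), Add(16, -27)))) = Add(Rational(-1, 23), Mul(-1, Mul(Pow(-2, -1), -11))) = Add(Rational(-1, 23), Mul(-1, Mul(Rational(-1, 2), -11))) = Add(Rational(-1, 23), Mul(-1, Rational(11, 2))) = Add(Rational(-1, 23), Rational(-11, 2)) = Rational(-255, 46)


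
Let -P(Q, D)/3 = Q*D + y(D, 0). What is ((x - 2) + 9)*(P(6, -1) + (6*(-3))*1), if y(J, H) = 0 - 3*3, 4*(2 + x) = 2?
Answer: 297/2 ≈ 148.50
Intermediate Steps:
x = -3/2 (x = -2 + (¼)*2 = -2 + ½ = -3/2 ≈ -1.5000)
y(J, H) = -9 (y(J, H) = 0 - 9 = -9)
P(Q, D) = 27 - 3*D*Q (P(Q, D) = -3*(Q*D - 9) = -3*(D*Q - 9) = -3*(-9 + D*Q) = 27 - 3*D*Q)
((x - 2) + 9)*(P(6, -1) + (6*(-3))*1) = ((-3/2 - 2) + 9)*((27 - 3*(-1)*6) + (6*(-3))*1) = (-7/2 + 9)*((27 + 18) - 18*1) = 11*(45 - 18)/2 = (11/2)*27 = 297/2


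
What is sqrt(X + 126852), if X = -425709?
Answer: I*sqrt(298857) ≈ 546.68*I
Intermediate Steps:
sqrt(X + 126852) = sqrt(-425709 + 126852) = sqrt(-298857) = I*sqrt(298857)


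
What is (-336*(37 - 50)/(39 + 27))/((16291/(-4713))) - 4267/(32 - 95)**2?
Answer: -14382543683/711248769 ≈ -20.222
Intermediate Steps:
(-336*(37 - 50)/(39 + 27))/((16291/(-4713))) - 4267/(32 - 95)**2 = (-(-4368)/66)/((16291*(-1/4713))) - 4267/((-63)**2) = (-(-4368)/66)/(-16291/4713) - 4267/3969 = -336*(-13/66)*(-4713/16291) - 4267*1/3969 = (728/11)*(-4713/16291) - 4267/3969 = -3431064/179201 - 4267/3969 = -14382543683/711248769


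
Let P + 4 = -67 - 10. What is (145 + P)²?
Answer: 4096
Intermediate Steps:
P = -81 (P = -4 + (-67 - 10) = -4 - 77 = -81)
(145 + P)² = (145 - 81)² = 64² = 4096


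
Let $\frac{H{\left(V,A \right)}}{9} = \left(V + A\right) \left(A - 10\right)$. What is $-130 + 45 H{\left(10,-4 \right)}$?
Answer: $-34150$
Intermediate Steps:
$H{\left(V,A \right)} = 9 \left(-10 + A\right) \left(A + V\right)$ ($H{\left(V,A \right)} = 9 \left(V + A\right) \left(A - 10\right) = 9 \left(A + V\right) \left(-10 + A\right) = 9 \left(-10 + A\right) \left(A + V\right)$)
$-130 + 45 H{\left(10,-4 \right)} = -130 + 45 \left(\left(-90\right) \left(-4\right) - 900 + 9 \left(-4\right)^{2} + 9 \left(-4\right) 10\right) = -130 + 45 \left(360 - 900 + 9 \cdot 16 - 360\right) = -130 + 45 \left(360 - 900 + 144 - 360\right) = -130 + 45 \left(-756\right) = -130 - 34020 = -34150$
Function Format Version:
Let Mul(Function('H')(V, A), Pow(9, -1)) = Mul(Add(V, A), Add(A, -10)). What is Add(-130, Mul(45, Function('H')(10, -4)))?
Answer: -34150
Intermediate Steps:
Function('H')(V, A) = Mul(9, Add(-10, A), Add(A, V)) (Function('H')(V, A) = Mul(9, Mul(Add(V, A), Add(A, -10))) = Mul(9, Mul(Add(A, V), Add(-10, A))) = Mul(9, Mul(Add(-10, A), Add(A, V))) = Mul(9, Add(-10, A), Add(A, V)))
Add(-130, Mul(45, Function('H')(10, -4))) = Add(-130, Mul(45, Add(Mul(-90, -4), Mul(-90, 10), Mul(9, Pow(-4, 2)), Mul(9, -4, 10)))) = Add(-130, Mul(45, Add(360, -900, Mul(9, 16), -360))) = Add(-130, Mul(45, Add(360, -900, 144, -360))) = Add(-130, Mul(45, -756)) = Add(-130, -34020) = -34150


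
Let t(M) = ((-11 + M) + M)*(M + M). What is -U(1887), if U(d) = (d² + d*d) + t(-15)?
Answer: -7122768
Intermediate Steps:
t(M) = 2*M*(-11 + 2*M) (t(M) = (-11 + 2*M)*(2*M) = 2*M*(-11 + 2*M))
U(d) = 1230 + 2*d² (U(d) = (d² + d*d) + 2*(-15)*(-11 + 2*(-15)) = (d² + d²) + 2*(-15)*(-11 - 30) = 2*d² + 2*(-15)*(-41) = 2*d² + 1230 = 1230 + 2*d²)
-U(1887) = -(1230 + 2*1887²) = -(1230 + 2*3560769) = -(1230 + 7121538) = -1*7122768 = -7122768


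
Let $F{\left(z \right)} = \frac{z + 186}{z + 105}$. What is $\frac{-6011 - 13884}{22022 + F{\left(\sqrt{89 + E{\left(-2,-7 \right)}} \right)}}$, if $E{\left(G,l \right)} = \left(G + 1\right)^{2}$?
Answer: $- \frac{9858668825}{10913552721} - \frac{19895 \sqrt{10}}{21827105442} \approx -0.90335$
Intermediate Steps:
$E{\left(G,l \right)} = \left(1 + G\right)^{2}$
$F{\left(z \right)} = \frac{186 + z}{105 + z}$
$\frac{-6011 - 13884}{22022 + F{\left(\sqrt{89 + E{\left(-2,-7 \right)}} \right)}} = \frac{-6011 - 13884}{22022 + \frac{186 + \sqrt{89 + \left(1 - 2\right)^{2}}}{105 + \sqrt{89 + \left(1 - 2\right)^{2}}}} = - \frac{19895}{22022 + \frac{186 + \sqrt{89 + \left(-1\right)^{2}}}{105 + \sqrt{89 + \left(-1\right)^{2}}}} = - \frac{19895}{22022 + \frac{186 + \sqrt{89 + 1}}{105 + \sqrt{89 + 1}}} = - \frac{19895}{22022 + \frac{186 + \sqrt{90}}{105 + \sqrt{90}}} = - \frac{19895}{22022 + \frac{186 + 3 \sqrt{10}}{105 + 3 \sqrt{10}}}$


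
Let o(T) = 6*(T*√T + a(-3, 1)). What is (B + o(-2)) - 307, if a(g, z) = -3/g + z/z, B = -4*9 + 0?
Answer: -331 - 12*I*√2 ≈ -331.0 - 16.971*I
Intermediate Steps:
B = -36 (B = -36 + 0 = -36)
a(g, z) = 1 - 3/g (a(g, z) = -3/g + 1 = 1 - 3/g)
o(T) = 12 + 6*T^(3/2) (o(T) = 6*(T*√T + (-3 - 3)/(-3)) = 6*(T^(3/2) - ⅓*(-6)) = 6*(T^(3/2) + 2) = 6*(2 + T^(3/2)) = 12 + 6*T^(3/2))
(B + o(-2)) - 307 = (-36 + (12 + 6*(-2)^(3/2))) - 307 = (-36 + (12 + 6*(-2*I*√2))) - 307 = (-36 + (12 - 12*I*√2)) - 307 = (-24 - 12*I*√2) - 307 = -331 - 12*I*√2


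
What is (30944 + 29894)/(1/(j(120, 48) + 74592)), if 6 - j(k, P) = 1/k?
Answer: 272303557021/60 ≈ 4.5384e+9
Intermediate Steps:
j(k, P) = 6 - 1/k
(30944 + 29894)/(1/(j(120, 48) + 74592)) = (30944 + 29894)/(1/((6 - 1/120) + 74592)) = 60838/(1/((6 - 1*1/120) + 74592)) = 60838/(1/((6 - 1/120) + 74592)) = 60838/(1/(719/120 + 74592)) = 60838/(1/(8951759/120)) = 60838/(120/8951759) = 60838*(8951759/120) = 272303557021/60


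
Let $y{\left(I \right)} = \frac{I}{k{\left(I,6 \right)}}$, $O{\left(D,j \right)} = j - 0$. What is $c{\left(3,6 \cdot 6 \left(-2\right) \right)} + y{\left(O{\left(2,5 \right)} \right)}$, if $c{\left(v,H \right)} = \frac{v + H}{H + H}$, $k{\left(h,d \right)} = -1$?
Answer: $- \frac{217}{48} \approx -4.5208$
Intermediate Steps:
$O{\left(D,j \right)} = j$ ($O{\left(D,j \right)} = j + 0 = j$)
$y{\left(I \right)} = - I$ ($y{\left(I \right)} = \frac{I}{-1} = I \left(-1\right) = - I$)
$c{\left(v,H \right)} = \frac{H + v}{2 H}$
$c{\left(3,6 \cdot 6 \left(-2\right) \right)} + y{\left(O{\left(2,5 \right)} \right)} = \frac{6 \cdot 6 \left(-2\right) + 3}{2 \cdot 6 \cdot 6 \left(-2\right)} - 5 = \frac{36 \left(-2\right) + 3}{2 \cdot 36 \left(-2\right)} - 5 = \frac{-72 + 3}{2 \left(-72\right)} - 5 = \frac{1}{2} \left(- \frac{1}{72}\right) \left(-69\right) - 5 = \frac{23}{48} - 5 = - \frac{217}{48}$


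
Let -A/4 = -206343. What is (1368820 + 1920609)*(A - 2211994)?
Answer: -4561194618838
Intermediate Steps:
A = 825372 (A = -4*(-206343) = 825372)
(1368820 + 1920609)*(A - 2211994) = (1368820 + 1920609)*(825372 - 2211994) = 3289429*(-1386622) = -4561194618838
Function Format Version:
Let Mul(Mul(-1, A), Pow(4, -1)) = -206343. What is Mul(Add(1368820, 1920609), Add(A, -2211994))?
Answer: -4561194618838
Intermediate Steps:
A = 825372 (A = Mul(-4, -206343) = 825372)
Mul(Add(1368820, 1920609), Add(A, -2211994)) = Mul(Add(1368820, 1920609), Add(825372, -2211994)) = Mul(3289429, -1386622) = -4561194618838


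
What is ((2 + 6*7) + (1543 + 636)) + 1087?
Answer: 3310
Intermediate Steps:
((2 + 6*7) + (1543 + 636)) + 1087 = ((2 + 42) + 2179) + 1087 = (44 + 2179) + 1087 = 2223 + 1087 = 3310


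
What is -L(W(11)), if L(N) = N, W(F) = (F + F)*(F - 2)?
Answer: -198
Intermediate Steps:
W(F) = 2*F*(-2 + F) (W(F) = (2*F)*(-2 + F) = 2*F*(-2 + F))
-L(W(11)) = -2*11*(-2 + 11) = -2*11*9 = -1*198 = -198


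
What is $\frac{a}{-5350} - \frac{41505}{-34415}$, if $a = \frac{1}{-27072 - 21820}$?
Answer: $\frac{2171310839083}{1800401452600} \approx 1.206$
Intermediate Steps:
$a = - \frac{1}{48892}$ ($a = \frac{1}{-48892} = - \frac{1}{48892} \approx -2.0453 \cdot 10^{-5}$)
$\frac{a}{-5350} - \frac{41505}{-34415} = - \frac{1}{48892 \left(-5350\right)} - \frac{41505}{-34415} = \left(- \frac{1}{48892}\right) \left(- \frac{1}{5350}\right) - - \frac{8301}{6883} = \frac{1}{261572200} + \frac{8301}{6883} = \frac{2171310839083}{1800401452600}$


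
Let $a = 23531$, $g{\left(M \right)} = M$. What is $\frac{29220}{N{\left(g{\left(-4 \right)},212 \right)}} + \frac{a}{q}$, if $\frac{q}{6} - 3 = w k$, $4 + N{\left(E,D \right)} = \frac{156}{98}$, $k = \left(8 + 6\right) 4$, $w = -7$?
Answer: $- \frac{1672275589}{137706} \approx -12144.0$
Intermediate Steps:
$k = 56$ ($k = 14 \cdot 4 = 56$)
$N{\left(E,D \right)} = - \frac{118}{49}$ ($N{\left(E,D \right)} = -4 + \frac{156}{98} = -4 + 156 \cdot \frac{1}{98} = -4 + \frac{78}{49} = - \frac{118}{49}$)
$q = -2334$ ($q = 18 + 6 \left(\left(-7\right) 56\right) = 18 + 6 \left(-392\right) = 18 - 2352 = -2334$)
$\frac{29220}{N{\left(g{\left(-4 \right)},212 \right)}} + \frac{a}{q} = \frac{29220}{- \frac{118}{49}} + \frac{23531}{-2334} = 29220 \left(- \frac{49}{118}\right) + 23531 \left(- \frac{1}{2334}\right) = - \frac{715890}{59} - \frac{23531}{2334} = - \frac{1672275589}{137706}$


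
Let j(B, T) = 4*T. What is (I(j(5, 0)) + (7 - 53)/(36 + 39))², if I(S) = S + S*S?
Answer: 2116/5625 ≈ 0.37618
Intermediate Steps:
I(S) = S + S²
(I(j(5, 0)) + (7 - 53)/(36 + 39))² = ((4*0)*(1 + 4*0) + (7 - 53)/(36 + 39))² = (0*(1 + 0) - 46/75)² = (0*1 - 46*1/75)² = (0 - 46/75)² = (-46/75)² = 2116/5625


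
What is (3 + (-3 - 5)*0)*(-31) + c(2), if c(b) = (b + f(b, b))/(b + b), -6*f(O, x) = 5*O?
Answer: -1115/12 ≈ -92.917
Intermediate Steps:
f(O, x) = -5*O/6
c(b) = 1/12 (c(b) = (b - 5*b/6)/(b + b) = (b/6)/((2*b)) = (b/6)*(1/(2*b)) = 1/12)
(3 + (-3 - 5)*0)*(-31) + c(2) = (3 + (-3 - 5)*0)*(-31) + 1/12 = (3 - 8*0)*(-31) + 1/12 = (3 + 0)*(-31) + 1/12 = 3*(-31) + 1/12 = -93 + 1/12 = -1115/12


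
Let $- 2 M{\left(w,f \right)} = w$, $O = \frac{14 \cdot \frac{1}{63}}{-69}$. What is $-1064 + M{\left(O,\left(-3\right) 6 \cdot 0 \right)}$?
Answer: $- \frac{660743}{621} \approx -1064.0$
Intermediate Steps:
$O = - \frac{2}{621}$ ($O = 14 \cdot \frac{1}{63} \left(- \frac{1}{69}\right) = \frac{2}{9} \left(- \frac{1}{69}\right) = - \frac{2}{621} \approx -0.0032206$)
$M{\left(w,f \right)} = - \frac{w}{2}$
$-1064 + M{\left(O,\left(-3\right) 6 \cdot 0 \right)} = -1064 - - \frac{1}{621} = -1064 + \frac{1}{621} = - \frac{660743}{621}$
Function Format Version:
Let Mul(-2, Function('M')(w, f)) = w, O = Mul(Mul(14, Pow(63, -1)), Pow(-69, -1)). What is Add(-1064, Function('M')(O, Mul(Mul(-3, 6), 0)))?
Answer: Rational(-660743, 621) ≈ -1064.0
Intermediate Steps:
O = Rational(-2, 621) (O = Mul(Mul(14, Rational(1, 63)), Rational(-1, 69)) = Mul(Rational(2, 9), Rational(-1, 69)) = Rational(-2, 621) ≈ -0.0032206)
Function('M')(w, f) = Mul(Rational(-1, 2), w)
Add(-1064, Function('M')(O, Mul(Mul(-3, 6), 0))) = Add(-1064, Mul(Rational(-1, 2), Rational(-2, 621))) = Add(-1064, Rational(1, 621)) = Rational(-660743, 621)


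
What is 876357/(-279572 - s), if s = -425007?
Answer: 876357/145435 ≈ 6.0258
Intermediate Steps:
876357/(-279572 - s) = 876357/(-279572 - 1*(-425007)) = 876357/(-279572 + 425007) = 876357/145435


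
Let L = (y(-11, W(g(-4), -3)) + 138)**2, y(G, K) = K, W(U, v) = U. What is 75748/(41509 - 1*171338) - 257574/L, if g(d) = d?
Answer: -17400352967/1165604762 ≈ -14.928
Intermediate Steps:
L = 17956 (L = (-4 + 138)**2 = 134**2 = 17956)
75748/(41509 - 1*171338) - 257574/L = 75748/(41509 - 1*171338) - 257574/17956 = 75748/(41509 - 171338) - 257574*1/17956 = 75748/(-129829) - 128787/8978 = 75748*(-1/129829) - 128787/8978 = -75748/129829 - 128787/8978 = -17400352967/1165604762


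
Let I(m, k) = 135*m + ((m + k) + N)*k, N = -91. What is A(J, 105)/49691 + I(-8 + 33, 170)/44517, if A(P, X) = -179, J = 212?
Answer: 1038275462/2212094247 ≈ 0.46936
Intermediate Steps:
I(m, k) = 135*m + k*(-91 + k + m) (I(m, k) = 135*m + ((m + k) - 91)*k = 135*m + ((k + m) - 91)*k = 135*m + (-91 + k + m)*k = 135*m + k*(-91 + k + m))
A(J, 105)/49691 + I(-8 + 33, 170)/44517 = -179/49691 + (170² - 91*170 + 135*(-8 + 33) + 170*(-8 + 33))/44517 = -179*1/49691 + (28900 - 15470 + 135*25 + 170*25)*(1/44517) = -179/49691 + (28900 - 15470 + 3375 + 4250)*(1/44517) = -179/49691 + 21055*(1/44517) = -179/49691 + 21055/44517 = 1038275462/2212094247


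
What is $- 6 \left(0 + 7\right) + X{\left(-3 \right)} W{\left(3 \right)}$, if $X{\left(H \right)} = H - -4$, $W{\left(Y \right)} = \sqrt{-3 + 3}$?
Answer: $-42$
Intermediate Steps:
$W{\left(Y \right)} = 0$ ($W{\left(Y \right)} = \sqrt{0} = 0$)
$X{\left(H \right)} = 4 + H$ ($X{\left(H \right)} = H + 4 = 4 + H$)
$- 6 \left(0 + 7\right) + X{\left(-3 \right)} W{\left(3 \right)} = - 6 \left(0 + 7\right) + \left(4 - 3\right) 0 = \left(-6\right) 7 + 1 \cdot 0 = -42 + 0 = -42$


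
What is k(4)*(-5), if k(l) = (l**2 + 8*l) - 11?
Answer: -185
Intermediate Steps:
k(l) = -11 + l**2 + 8*l
k(4)*(-5) = (-11 + 4**2 + 8*4)*(-5) = (-11 + 16 + 32)*(-5) = 37*(-5) = -185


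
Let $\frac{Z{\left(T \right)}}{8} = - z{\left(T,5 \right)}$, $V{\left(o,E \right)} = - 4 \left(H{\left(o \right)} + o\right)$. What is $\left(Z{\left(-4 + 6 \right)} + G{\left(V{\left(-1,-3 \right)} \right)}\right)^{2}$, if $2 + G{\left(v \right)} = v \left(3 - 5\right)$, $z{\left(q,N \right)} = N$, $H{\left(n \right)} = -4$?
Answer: $6724$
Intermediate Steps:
$V{\left(o,E \right)} = 16 - 4 o$ ($V{\left(o,E \right)} = - 4 \left(-4 + o\right) = 16 - 4 o$)
$G{\left(v \right)} = -2 - 2 v$ ($G{\left(v \right)} = -2 + v \left(3 - 5\right) = -2 + v \left(-2\right) = -2 - 2 v$)
$Z{\left(T \right)} = -40$ ($Z{\left(T \right)} = 8 \left(\left(-1\right) 5\right) = 8 \left(-5\right) = -40$)
$\left(Z{\left(-4 + 6 \right)} + G{\left(V{\left(-1,-3 \right)} \right)}\right)^{2} = \left(-40 - \left(2 + 2 \left(16 - -4\right)\right)\right)^{2} = \left(-40 - \left(2 + 2 \left(16 + 4\right)\right)\right)^{2} = \left(-40 - 42\right)^{2} = \left(-82\right)^{2} = 6724$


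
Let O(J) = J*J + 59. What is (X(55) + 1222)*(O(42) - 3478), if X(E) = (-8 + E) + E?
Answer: -2191220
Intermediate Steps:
O(J) = 59 + J**2 (O(J) = J**2 + 59 = 59 + J**2)
X(E) = -8 + 2*E
(X(55) + 1222)*(O(42) - 3478) = ((-8 + 2*55) + 1222)*((59 + 42**2) - 3478) = ((-8 + 110) + 1222)*((59 + 1764) - 3478) = (102 + 1222)*(1823 - 3478) = 1324*(-1655) = -2191220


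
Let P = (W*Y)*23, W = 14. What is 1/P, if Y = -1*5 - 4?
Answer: -1/2898 ≈ -0.00034507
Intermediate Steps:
Y = -9 (Y = -5 - 4 = -9)
P = -2898 (P = (14*(-9))*23 = -126*23 = -2898)
1/P = 1/(-2898) = -1/2898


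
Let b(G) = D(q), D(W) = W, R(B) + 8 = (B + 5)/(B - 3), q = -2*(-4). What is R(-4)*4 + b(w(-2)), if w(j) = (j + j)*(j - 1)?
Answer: -172/7 ≈ -24.571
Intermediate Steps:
q = 8
R(B) = -8 + (5 + B)/(-3 + B) (R(B) = -8 + (B + 5)/(B - 3) = -8 + (5 + B)/(-3 + B))
w(j) = 2*j*(-1 + j) (w(j) = (2*j)*(-1 + j) = 2*j*(-1 + j))
b(G) = 8
R(-4)*4 + b(w(-2)) = ((29 - 7*(-4))/(-3 - 4))*4 + 8 = ((29 + 28)/(-7))*4 + 8 = -⅐*57*4 + 8 = -57/7*4 + 8 = -228/7 + 8 = -172/7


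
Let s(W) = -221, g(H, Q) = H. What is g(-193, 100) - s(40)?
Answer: 28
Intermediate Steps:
g(-193, 100) - s(40) = -193 - 1*(-221) = -193 + 221 = 28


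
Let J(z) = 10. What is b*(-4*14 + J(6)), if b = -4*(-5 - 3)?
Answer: -1472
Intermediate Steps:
b = 32 (b = -4*(-8) = 32)
b*(-4*14 + J(6)) = 32*(-4*14 + 10) = 32*(-56 + 10) = 32*(-46) = -1472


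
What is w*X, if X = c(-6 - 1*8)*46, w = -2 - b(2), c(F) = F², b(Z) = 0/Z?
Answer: -18032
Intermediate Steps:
b(Z) = 0
w = -2 (w = -2 - 1*0 = -2 + 0 = -2)
X = 9016 (X = (-6 - 1*8)²*46 = (-6 - 8)²*46 = (-14)²*46 = 196*46 = 9016)
w*X = -2*9016 = -18032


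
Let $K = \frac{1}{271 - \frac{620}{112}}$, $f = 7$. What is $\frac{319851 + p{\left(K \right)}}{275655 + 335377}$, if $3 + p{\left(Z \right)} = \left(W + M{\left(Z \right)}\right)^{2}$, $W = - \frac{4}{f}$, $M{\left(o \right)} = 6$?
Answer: $\frac{3918499}{7485142} \approx 0.5235$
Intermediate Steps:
$K = \frac{28}{7433}$ ($K = \frac{1}{271 - \frac{155}{28}} = \frac{1}{\frac{7433}{28}} = \frac{28}{7433} \approx 0.003767$)
$W = - \frac{4}{7} \approx -0.57143$
$p{\left(Z \right)} = \frac{1297}{49}$ ($p{\left(Z \right)} = -3 + \left(- \frac{4}{7} + 6\right)^{2} = -3 + \left(\frac{38}{7}\right)^{2} = -3 + \frac{1444}{49} = \frac{1297}{49}$)
$\frac{319851 + p{\left(K \right)}}{275655 + 335377} = \frac{319851 + \frac{1297}{49}}{275655 + 335377} = \frac{15673996}{49 \cdot 611032} = \frac{15673996}{49} \cdot \frac{1}{611032} = \frac{3918499}{7485142}$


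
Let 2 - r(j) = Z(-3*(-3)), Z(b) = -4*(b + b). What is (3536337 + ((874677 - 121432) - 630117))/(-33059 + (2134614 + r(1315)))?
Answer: 3659465/2101629 ≈ 1.7413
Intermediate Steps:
Z(b) = -8*b
r(j) = 74 (r(j) = 2 - (-8)*(-3*(-3)) = 2 - (-8)*9 = 2 - 1*(-72) = 2 + 72 = 74)
(3536337 + ((874677 - 121432) - 630117))/(-33059 + (2134614 + r(1315))) = (3536337 + ((874677 - 121432) - 630117))/(-33059 + (2134614 + 74)) = (3536337 + (753245 - 630117))/(-33059 + 2134688) = (3536337 + 123128)/2101629 = 3659465*(1/2101629) = 3659465/2101629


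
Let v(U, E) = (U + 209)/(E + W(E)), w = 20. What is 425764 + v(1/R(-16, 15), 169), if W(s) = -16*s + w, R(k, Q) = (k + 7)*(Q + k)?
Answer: 9637166258/22635 ≈ 4.2576e+5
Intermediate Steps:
R(k, Q) = (7 + k)*(Q + k)
W(s) = 20 - 16*s (W(s) = -16*s + 20 = 20 - 16*s)
v(U, E) = (209 + U)/(20 - 15*E) (v(U, E) = (U + 209)/(E + (20 - 16*E)) = (209 + U)/(20 - 15*E))
425764 + v(1/R(-16, 15), 169) = 425764 + (-209 - 1/((-16)**2 + 7*15 + 7*(-16) + 15*(-16)))/(5*(-4 + 3*169)) = 425764 + (-209 - 1/(256 + 105 - 112 - 240))/(5*(-4 + 507)) = 425764 + (1/5)*(-209 - 1/9)/503 = 425764 + (1/5)*(1/503)*(-209 - 1*1/9) = 425764 + (1/5)*(1/503)*(-209 - 1/9) = 425764 + (1/5)*(1/503)*(-1882/9) = 425764 - 1882/22635 = 9637166258/22635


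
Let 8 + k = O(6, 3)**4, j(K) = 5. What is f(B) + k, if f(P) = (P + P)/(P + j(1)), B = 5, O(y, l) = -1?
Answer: -6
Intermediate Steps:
f(P) = 2*P/(5 + P) (f(P) = (P + P)/(P + 5) = (2*P)/(5 + P) = 2*P/(5 + P))
k = -7 (k = -8 + (-1)**4 = -8 + 1 = -7)
f(B) + k = 2*5/(5 + 5) - 7 = 2*5/10 - 7 = 2*5*(1/10) - 7 = 1 - 7 = -6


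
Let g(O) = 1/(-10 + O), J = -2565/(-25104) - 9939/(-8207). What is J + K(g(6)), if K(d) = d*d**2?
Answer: 356453887/274704704 ≈ 1.2976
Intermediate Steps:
J = 90186537/68676176 (J = -2565*(-1/25104) - 9939*(-1/8207) = 855/8368 + 9939/8207 = 90186537/68676176 ≈ 1.3132)
K(d) = d**3
J + K(g(6)) = 90186537/68676176 + (1/(-10 + 6))**3 = 90186537/68676176 + (1/(-4))**3 = 90186537/68676176 + (-1/4)**3 = 90186537/68676176 - 1/64 = 356453887/274704704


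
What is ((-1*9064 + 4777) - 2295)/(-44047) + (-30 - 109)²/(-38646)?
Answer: -596664115/1702240362 ≈ -0.35052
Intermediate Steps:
((-1*9064 + 4777) - 2295)/(-44047) + (-30 - 109)²/(-38646) = ((-9064 + 4777) - 2295)*(-1/44047) + (-139)²*(-1/38646) = (-4287 - 2295)*(-1/44047) + 19321*(-1/38646) = -6582*(-1/44047) - 19321/38646 = 6582/44047 - 19321/38646 = -596664115/1702240362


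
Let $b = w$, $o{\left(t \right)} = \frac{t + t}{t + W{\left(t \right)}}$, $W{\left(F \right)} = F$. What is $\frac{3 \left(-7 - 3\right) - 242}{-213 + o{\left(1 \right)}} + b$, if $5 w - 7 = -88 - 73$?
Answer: $- \frac{7822}{265} \approx -29.517$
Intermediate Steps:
$o{\left(t \right)} = 1$ ($o{\left(t \right)} = \frac{t + t}{t + t} = \frac{2 t}{2 t} = 2 t \frac{1}{2 t} = 1$)
$w = - \frac{154}{5}$ ($w = \frac{7}{5} + \frac{-88 - 73}{5} = \frac{7}{5} + \frac{1}{5} \left(-161\right) = \frac{7}{5} - \frac{161}{5} = - \frac{154}{5} \approx -30.8$)
$b = - \frac{154}{5} \approx -30.8$
$\frac{3 \left(-7 - 3\right) - 242}{-213 + o{\left(1 \right)}} + b = \frac{3 \left(-7 - 3\right) - 242}{-213 + 1} - \frac{154}{5} = \frac{3 \left(-10\right) - 242}{-212} - \frac{154}{5} = \left(-30 - 242\right) \left(- \frac{1}{212}\right) - \frac{154}{5} = \left(-272\right) \left(- \frac{1}{212}\right) - \frac{154}{5} = \frac{68}{53} - \frac{154}{5} = - \frac{7822}{265}$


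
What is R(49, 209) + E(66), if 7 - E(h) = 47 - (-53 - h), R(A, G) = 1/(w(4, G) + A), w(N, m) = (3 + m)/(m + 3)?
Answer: -7949/50 ≈ -158.98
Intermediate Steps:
w(N, m) = 1 (w(N, m) = (3 + m)/(3 + m) = 1)
R(A, G) = 1/(1 + A)
E(h) = -93 - h (E(h) = 7 - (47 - (-53 - h)) = 7 - (47 + (53 + h)) = 7 - (100 + h) = 7 + (-100 - h) = -93 - h)
R(49, 209) + E(66) = 1/(1 + 49) + (-93 - 1*66) = 1/50 + (-93 - 66) = 1/50 - 159 = -7949/50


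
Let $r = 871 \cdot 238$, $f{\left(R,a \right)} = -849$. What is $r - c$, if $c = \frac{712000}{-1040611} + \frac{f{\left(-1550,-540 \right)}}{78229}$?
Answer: $\frac{16875348847219601}{81405957919} \approx 2.073 \cdot 10^{5}$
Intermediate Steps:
$r = 207298$
$c = - \frac{56582526739}{81405957919}$ ($c = \frac{712000}{-1040611} - \frac{849}{78229} = 712000 \left(- \frac{1}{1040611}\right) - \frac{849}{78229} = - \frac{712000}{1040611} - \frac{849}{78229} = - \frac{56582526739}{81405957919} \approx -0.69507$)
$r - c = 207298 - - \frac{56582526739}{81405957919} = 207298 + \frac{56582526739}{81405957919} = \frac{16875348847219601}{81405957919}$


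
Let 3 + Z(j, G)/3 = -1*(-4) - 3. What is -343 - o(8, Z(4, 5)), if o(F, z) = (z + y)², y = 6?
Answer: -343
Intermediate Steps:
Z(j, G) = -6 (Z(j, G) = -9 + 3*(-1*(-4) - 3) = -9 + 3*(4 - 3) = -9 + 3*1 = -9 + 3 = -6)
o(F, z) = (6 + z)² (o(F, z) = (z + 6)² = (6 + z)²)
-343 - o(8, Z(4, 5)) = -343 - (6 - 6)² = -343 - 1*0² = -343 - 1*0 = -343 + 0 = -343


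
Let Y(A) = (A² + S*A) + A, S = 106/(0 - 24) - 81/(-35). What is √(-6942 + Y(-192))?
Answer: √36913730/35 ≈ 173.59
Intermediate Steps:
S = -883/420 (S = 106/(-24) - 81*(-1/35) = 106*(-1/24) + 81/35 = -53/12 + 81/35 = -883/420 ≈ -2.1024)
Y(A) = A² - 463*A/420 (Y(A) = (A² - 883*A/420) + A = A² - 463*A/420)
√(-6942 + Y(-192)) = √(-6942 + (1/420)*(-192)*(-463 + 420*(-192))) = √(-6942 + (1/420)*(-192)*(-463 - 80640)) = √(-6942 + (1/420)*(-192)*(-81103)) = √(-6942 + 1297648/35) = √(1054678/35) = √36913730/35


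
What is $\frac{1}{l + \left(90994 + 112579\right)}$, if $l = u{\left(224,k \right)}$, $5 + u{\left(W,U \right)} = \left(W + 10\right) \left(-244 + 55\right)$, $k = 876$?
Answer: $\frac{1}{159342} \approx 6.2758 \cdot 10^{-6}$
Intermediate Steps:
$u{\left(W,U \right)} = -1895 - 189 W$ ($u{\left(W,U \right)} = -5 + \left(W + 10\right) \left(-244 + 55\right) = -5 + \left(10 + W\right) \left(-189\right) = -5 - \left(1890 + 189 W\right) = -1895 - 189 W$)
$l = -44231$ ($l = -1895 - 42336 = -44231$)
$\frac{1}{l + \left(90994 + 112579\right)} = \frac{1}{-44231 + \left(90994 + 112579\right)} = \frac{1}{-44231 + 203573} = \frac{1}{159342}$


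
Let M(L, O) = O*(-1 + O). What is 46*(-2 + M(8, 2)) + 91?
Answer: 91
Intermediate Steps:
46*(-2 + M(8, 2)) + 91 = 46*(-2 + 2*(-1 + 2)) + 91 = 46*(-2 + 2*1) + 91 = 46*(-2 + 2) + 91 = 46*0 + 91 = 0 + 91 = 91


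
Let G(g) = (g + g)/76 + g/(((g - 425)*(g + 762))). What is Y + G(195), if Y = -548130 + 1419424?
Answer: 121461712716/139403 ≈ 8.7130e+5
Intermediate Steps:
Y = 871294
G(g) = g/38 + g/((-425 + g)*(762 + g)) (G(g) = (2*g)*(1/76) + g/(((-425 + g)*(762 + g))) = g/38 + g*(1/((-425 + g)*(762 + g))) = g/38 + g/((-425 + g)*(762 + g)))
Y + G(195) = 871294 + (1/38)*195*(-323812 + 195**2 + 337*195)/(-323850 + 195**2 + 337*195) = 871294 + (1/38)*195*(-323812 + 38025 + 65715)/(-323850 + 38025 + 65715) = 871294 + (1/38)*195*(-220072)/(-220110) = 871294 + (1/38)*195*(-1/220110)*(-220072) = 871294 + 715234/139403 = 121461712716/139403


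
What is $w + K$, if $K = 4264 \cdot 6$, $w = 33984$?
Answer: $59568$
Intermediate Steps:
$K = 25584$
$w + K = 33984 + 25584 = 59568$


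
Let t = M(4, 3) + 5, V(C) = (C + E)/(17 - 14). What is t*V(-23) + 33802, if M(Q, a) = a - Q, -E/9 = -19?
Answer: 101998/3 ≈ 33999.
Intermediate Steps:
E = 171 (E = -9*(-19) = 171)
V(C) = 57 + C/3 (V(C) = (C + 171)/(17 - 14) = (171 + C)/3 = (171 + C)*(1/3) = 57 + C/3)
t = 4 (t = (3 - 1*4) + 5 = (3 - 4) + 5 = -1 + 5 = 4)
t*V(-23) + 33802 = 4*(57 + (1/3)*(-23)) + 33802 = 4*(57 - 23/3) + 33802 = 4*(148/3) + 33802 = 592/3 + 33802 = 101998/3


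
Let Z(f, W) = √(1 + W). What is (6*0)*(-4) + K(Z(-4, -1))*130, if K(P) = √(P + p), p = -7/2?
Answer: 65*I*√14 ≈ 243.21*I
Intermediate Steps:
p = -7/2 (p = -7*½ = -7/2 ≈ -3.5000)
K(P) = √(-7/2 + P) (K(P) = √(P - 7/2) = √(-7/2 + P))
(6*0)*(-4) + K(Z(-4, -1))*130 = (6*0)*(-4) + (√(-14 + 4*√(1 - 1))/2)*130 = 0*(-4) + (√(-14 + 4*√0)/2)*130 = 0 + (√(-14 + 4*0)/2)*130 = 0 + (√(-14 + 0)/2)*130 = 0 + (√(-14)/2)*130 = 0 + ((I*√14)/2)*130 = 0 + (I*√14/2)*130 = 0 + 65*I*√14 = 65*I*√14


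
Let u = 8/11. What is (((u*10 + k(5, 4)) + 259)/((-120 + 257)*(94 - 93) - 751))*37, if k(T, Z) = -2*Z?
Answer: -105117/6754 ≈ -15.564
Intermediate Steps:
u = 8/11 (u = 8*(1/11) = 8/11 ≈ 0.72727)
(((u*10 + k(5, 4)) + 259)/((-120 + 257)*(94 - 93) - 751))*37 = ((((8/11)*10 - 2*4) + 259)/((-120 + 257)*(94 - 93) - 751))*37 = (((80/11 - 8) + 259)/(137*1 - 751))*37 = ((-8/11 + 259)/(137 - 751))*37 = ((2841/11)/(-614))*37 = ((2841/11)*(-1/614))*37 = -2841/6754*37 = -105117/6754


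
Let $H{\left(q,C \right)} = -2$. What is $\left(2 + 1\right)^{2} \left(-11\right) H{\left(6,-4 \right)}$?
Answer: $198$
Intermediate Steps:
$\left(2 + 1\right)^{2} \left(-11\right) H{\left(6,-4 \right)} = \left(2 + 1\right)^{2} \left(-11\right) \left(-2\right) = 3^{2} \left(-11\right) \left(-2\right) = 9 \left(-11\right) \left(-2\right) = \left(-99\right) \left(-2\right) = 198$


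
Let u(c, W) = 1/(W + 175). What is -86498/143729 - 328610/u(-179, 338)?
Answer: -24229393658468/143729 ≈ -1.6858e+8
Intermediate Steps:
u(c, W) = 1/(175 + W)
-86498/143729 - 328610/u(-179, 338) = -86498/143729 - 328610/(1/(175 + 338)) = -86498*1/143729 - 328610/(1/513) = -86498/143729 - 328610/1/513 = -86498/143729 - 328610*513 = -86498/143729 - 168576930 = -24229393658468/143729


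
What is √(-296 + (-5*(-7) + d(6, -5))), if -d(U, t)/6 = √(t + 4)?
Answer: √(-261 - 6*I) ≈ 0.1857 - 16.157*I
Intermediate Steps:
d(U, t) = -6*√(4 + t) (d(U, t) = -6*√(t + 4) = -6*√(4 + t))
√(-296 + (-5*(-7) + d(6, -5))) = √(-296 + (-5*(-7) - 6*√(4 - 5))) = √(-296 + (35 - 6*I)) = √(-261 - 6*I)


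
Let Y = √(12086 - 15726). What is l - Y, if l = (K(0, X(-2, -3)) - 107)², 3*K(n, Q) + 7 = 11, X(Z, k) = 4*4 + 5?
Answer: 100489/9 - 2*I*√910 ≈ 11165.0 - 60.332*I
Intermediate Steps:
X(Z, k) = 21 (X(Z, k) = 16 + 5 = 21)
K(n, Q) = 4/3 (K(n, Q) = -7/3 + (⅓)*11 = -7/3 + 11/3 = 4/3)
Y = 2*I*√910 (Y = √(-3640) = 2*I*√910 ≈ 60.332*I)
l = 100489/9 (l = (4/3 - 107)² = (-317/3)² = 100489/9 ≈ 11165.)
l - Y = 100489/9 - 2*I*√910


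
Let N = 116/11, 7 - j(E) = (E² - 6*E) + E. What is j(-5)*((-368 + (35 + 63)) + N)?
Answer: 122722/11 ≈ 11157.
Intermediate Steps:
j(E) = 7 - E² + 5*E (j(E) = 7 - ((E² - 6*E) + E) = 7 - (E² - 5*E) = 7 + (-E² + 5*E) = 7 - E² + 5*E)
N = 116/11 (N = 116*(1/11) = 116/11 ≈ 10.545)
j(-5)*((-368 + (35 + 63)) + N) = (7 - 1*(-5)² + 5*(-5))*((-368 + (35 + 63)) + 116/11) = (7 - 1*25 - 25)*((-368 + 98) + 116/11) = (7 - 25 - 25)*(-270 + 116/11) = -43*(-2854/11) = 122722/11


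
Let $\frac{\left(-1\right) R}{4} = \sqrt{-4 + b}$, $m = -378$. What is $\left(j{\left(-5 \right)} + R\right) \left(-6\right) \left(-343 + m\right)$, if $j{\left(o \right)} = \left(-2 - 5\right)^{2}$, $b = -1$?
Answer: $211974 - 17304 i \sqrt{5} \approx 2.1197 \cdot 10^{5} - 38693.0 i$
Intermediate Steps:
$j{\left(o \right)} = 49$ ($j{\left(o \right)} = \left(-7\right)^{2} = 49$)
$R = - 4 i \sqrt{5}$ ($R = - 4 \sqrt{-4 - 1} = - 4 \sqrt{-5} = - 4 i \sqrt{5} \approx - 8.9443 i$)
$\left(j{\left(-5 \right)} + R\right) \left(-6\right) \left(-343 + m\right) = \left(49 - 4 i \sqrt{5}\right) \left(-6\right) \left(-343 - 378\right) = \left(-294 + 24 i \sqrt{5}\right) \left(-721\right) = 211974 - 17304 i \sqrt{5}$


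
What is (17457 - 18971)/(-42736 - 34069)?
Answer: 1514/76805 ≈ 0.019712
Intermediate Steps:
(17457 - 18971)/(-42736 - 34069) = -1514/(-76805) = -1514*(-1/76805) = 1514/76805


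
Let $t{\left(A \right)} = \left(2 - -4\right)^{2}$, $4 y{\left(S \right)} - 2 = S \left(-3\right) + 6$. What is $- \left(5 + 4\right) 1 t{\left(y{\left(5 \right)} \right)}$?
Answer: $-324$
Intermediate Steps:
$y{\left(S \right)} = 2 - \frac{3 S}{4}$ ($y{\left(S \right)} = \frac{1}{2} + \frac{S \left(-3\right) + 6}{4} = \frac{1}{2} + \frac{- 3 S + 6}{4} = \frac{1}{2} + \frac{6 - 3 S}{4} = \frac{1}{2} - \left(- \frac{3}{2} + \frac{3 S}{4}\right) = 2 - \frac{3 S}{4}$)
$t{\left(A \right)} = 36$ ($t{\left(A \right)} = \left(2 + 4\right)^{2} = 6^{2} = 36$)
$- \left(5 + 4\right) 1 t{\left(y{\left(5 \right)} \right)} = - \left(5 + 4\right) 1 \cdot 36 = - 9 \cdot 1 \cdot 36 = \left(-1\right) 9 \cdot 36 = \left(-9\right) 36 = -324$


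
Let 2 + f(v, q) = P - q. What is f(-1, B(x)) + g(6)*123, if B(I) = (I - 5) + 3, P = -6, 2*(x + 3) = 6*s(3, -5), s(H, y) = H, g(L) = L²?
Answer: 4416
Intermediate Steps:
x = 6 (x = -3 + (6*3)/2 = -3 + (½)*18 = -3 + 9 = 6)
B(I) = -2 + I (B(I) = (-5 + I) + 3 = -2 + I)
f(v, q) = -8 - q (f(v, q) = -2 + (-6 - q) = -8 - q)
f(-1, B(x)) + g(6)*123 = (-8 - (-2 + 6)) + 6²*123 = (-8 - 1*4) + 36*123 = (-8 - 4) + 4428 = -12 + 4428 = 4416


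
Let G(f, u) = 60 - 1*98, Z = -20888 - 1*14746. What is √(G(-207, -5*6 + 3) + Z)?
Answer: 14*I*√182 ≈ 188.87*I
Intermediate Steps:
Z = -35634 (Z = -20888 - 14746 = -35634)
G(f, u) = -38 (G(f, u) = 60 - 98 = -38)
√(G(-207, -5*6 + 3) + Z) = √(-38 - 35634) = √(-35672) = 14*I*√182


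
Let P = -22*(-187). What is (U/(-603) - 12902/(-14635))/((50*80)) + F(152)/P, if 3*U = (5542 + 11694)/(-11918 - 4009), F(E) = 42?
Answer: 18092422483473211/1734720700801770000 ≈ 0.010430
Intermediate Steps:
U = -17236/47781 (U = ((5542 + 11694)/(-11918 - 4009))/3 = (17236/(-15927))/3 = (17236*(-1/15927))/3 = (⅓)*(-17236/15927) = -17236/47781 ≈ -0.36073)
P = 4114
(U/(-603) - 12902/(-14635))/((50*80)) + F(152)/P = (-17236/47781/(-603) - 12902/(-14635))/((50*80)) + 42/4114 = (-17236/47781*(-1/603) - 12902*(-1/14635))/4000 + 42*(1/4114) = (17236/28811943 + 12902/14635)*(1/4000) + 21/2057 = (371983937446/421662785805)*(1/4000) + 21/2057 = 185991968723/843325571610000 + 21/2057 = 18092422483473211/1734720700801770000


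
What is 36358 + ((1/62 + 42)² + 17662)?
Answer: 214438905/3844 ≈ 55785.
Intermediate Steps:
36358 + ((1/62 + 42)² + 17662) = 36358 + ((2605/62)² + 17662) = 36358 + (6786025/3844 + 17662) = 36358 + 74678753/3844 = 214438905/3844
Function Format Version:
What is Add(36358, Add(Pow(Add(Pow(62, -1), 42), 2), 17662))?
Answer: Rational(214438905, 3844) ≈ 55785.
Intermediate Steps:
Add(36358, Add(Pow(Add(Pow(62, -1), 42), 2), 17662)) = Add(36358, Add(Pow(Add(Rational(1, 62), 42), 2), 17662)) = Add(36358, Add(Pow(Rational(2605, 62), 2), 17662)) = Add(36358, Add(Rational(6786025, 3844), 17662)) = Add(36358, Rational(74678753, 3844)) = Rational(214438905, 3844)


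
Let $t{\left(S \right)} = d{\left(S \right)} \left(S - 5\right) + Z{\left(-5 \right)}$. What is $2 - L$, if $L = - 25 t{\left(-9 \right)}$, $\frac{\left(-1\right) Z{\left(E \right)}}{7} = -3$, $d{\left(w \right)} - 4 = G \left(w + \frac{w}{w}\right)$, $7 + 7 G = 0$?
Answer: $-3673$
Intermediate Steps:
$G = -1$ ($G = -1 + \frac{1}{7} \cdot 0 = -1 + 0 = -1$)
$d{\left(w \right)} = 3 - w$ ($d{\left(w \right)} = 4 - \left(w + \frac{w}{w}\right) = 4 - \left(w + 1\right) = 4 - \left(1 + w\right) = 3 - w$)
$Z{\left(E \right)} = 21$ ($Z{\left(E \right)} = \left(-7\right) \left(-3\right) = 21$)
$t{\left(S \right)} = 21 + \left(-5 + S\right) \left(3 - S\right)$ ($t{\left(S \right)} = \left(3 - S\right) \left(S - 5\right) + 21 = \left(3 - S\right) \left(-5 + S\right) + 21 = \left(-5 + S\right) \left(3 - S\right) + 21 = 21 + \left(-5 + S\right) \left(3 - S\right)$)
$L = 3675$ ($L = - 25 \left(6 - \left(-9\right)^{2} + 8 \left(-9\right)\right) = - 25 \left(6 - 81 - 72\right) = \left(-25\right) \left(-147\right) = 3675$)
$2 - L = 2 - 3675 = -3673$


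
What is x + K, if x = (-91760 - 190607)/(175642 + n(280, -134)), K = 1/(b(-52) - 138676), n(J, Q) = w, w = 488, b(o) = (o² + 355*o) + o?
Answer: -21810679879/13604633460 ≈ -1.6032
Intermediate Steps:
b(o) = o² + 356*o
n(J, Q) = 488
K = -1/154484 (K = 1/(-52*(356 - 52) - 138676) = 1/(-52*304 - 138676) = 1/(-15808 - 138676) = 1/(-154484) = -1/154484 ≈ -6.4732e-6)
x = -282367/176130 (x = (-91760 - 190607)/(175642 + 488) = -282367/176130 ≈ -1.6032)
x + K = -282367/176130 - 1/154484 = -21810679879/13604633460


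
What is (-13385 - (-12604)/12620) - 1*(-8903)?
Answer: -14137559/3155 ≈ -4481.0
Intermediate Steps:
(-13385 - (-12604)/12620) - 1*(-8903) = (-13385 - (-12604)/12620) + 8903 = (-13385 - 1*(-3151/3155)) + 8903 = (-13385 + 3151/3155) + 8903 = -42226524/3155 + 8903 = -14137559/3155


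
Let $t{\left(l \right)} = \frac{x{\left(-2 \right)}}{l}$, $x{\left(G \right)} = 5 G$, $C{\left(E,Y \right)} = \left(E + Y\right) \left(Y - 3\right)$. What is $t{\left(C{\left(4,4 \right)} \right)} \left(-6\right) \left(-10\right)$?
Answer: $-75$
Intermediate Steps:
$C{\left(E,Y \right)} = \left(-3 + Y\right) \left(E + Y\right)$ ($C{\left(E,Y \right)} = \left(E + Y\right) \left(-3 + Y\right) = \left(-3 + Y\right) \left(E + Y\right)$)
$t{\left(l \right)} = - \frac{10}{l}$ ($t{\left(l \right)} = \frac{5 \left(-2\right)}{l} = - \frac{10}{l}$)
$t{\left(C{\left(4,4 \right)} \right)} \left(-6\right) \left(-10\right) = - \frac{10}{4^{2} - 12 - 12 + 4 \cdot 4} \left(-6\right) \left(-10\right) = - \frac{10}{16 - 12 - 12 + 16} \left(-6\right) \left(-10\right) = - \frac{10}{8} \left(-6\right) \left(-10\right) = \left(-10\right) \frac{1}{8} \left(-6\right) \left(-10\right) = \left(- \frac{5}{4}\right) \left(-6\right) \left(-10\right) = \frac{15}{2} \left(-10\right) = -75$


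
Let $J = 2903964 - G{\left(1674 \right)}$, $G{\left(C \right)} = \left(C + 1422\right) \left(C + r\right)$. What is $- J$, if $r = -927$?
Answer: $-591252$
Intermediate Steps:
$G{\left(C \right)} = \left(-927 + C\right) \left(1422 + C\right)$ ($G{\left(C \right)} = \left(C + 1422\right) \left(C - 927\right) = \left(1422 + C\right) \left(-927 + C\right) = \left(-927 + C\right) \left(1422 + C\right)$)
$J = 591252$ ($J = 2903964 - \left(-1318194 + 1674^{2} + 495 \cdot 1674\right) = 2903964 - \left(-1318194 + 2802276 + 828630\right) = 2903964 - 2312712 = 591252$)
$- J = \left(-1\right) 591252 = -591252$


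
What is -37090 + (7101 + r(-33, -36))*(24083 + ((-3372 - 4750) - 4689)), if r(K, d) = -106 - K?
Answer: 79182526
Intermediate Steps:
-37090 + (7101 + r(-33, -36))*(24083 + ((-3372 - 4750) - 4689)) = -37090 + (7101 + (-106 - 1*(-33)))*(24083 + ((-3372 - 4750) - 4689)) = -37090 + (7101 + (-106 + 33))*(24083 + (-8122 - 4689)) = -37090 + (7101 - 73)*(24083 - 12811) = -37090 + 7028*11272 = -37090 + 79219616 = 79182526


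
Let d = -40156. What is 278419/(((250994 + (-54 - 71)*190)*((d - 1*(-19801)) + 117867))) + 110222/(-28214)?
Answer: -1221201654262175/312597251803296 ≈ -3.9066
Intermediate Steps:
278419/(((250994 + (-54 - 71)*190)*((d - 1*(-19801)) + 117867))) + 110222/(-28214) = 278419/(((250994 + (-54 - 71)*190)*((-40156 - 1*(-19801)) + 117867))) + 110222/(-28214) = 278419/(((250994 - 125*190)*((-40156 + 19801) + 117867))) + 110222*(-1/28214) = 278419/(((250994 - 23750)*(-20355 + 117867))) - 55111/14107 = 278419/((227244*97512)) - 55111/14107 = 278419/22159016928 - 55111/14107 = -1221201654262175/312597251803296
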